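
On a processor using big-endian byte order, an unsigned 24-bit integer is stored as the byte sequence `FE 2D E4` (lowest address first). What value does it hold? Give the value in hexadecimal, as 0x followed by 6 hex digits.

0xFE2DE4

Big-endian: lowest address holds the most-significant byte.
The bytes are already most-significant first: 0xFE2DE4.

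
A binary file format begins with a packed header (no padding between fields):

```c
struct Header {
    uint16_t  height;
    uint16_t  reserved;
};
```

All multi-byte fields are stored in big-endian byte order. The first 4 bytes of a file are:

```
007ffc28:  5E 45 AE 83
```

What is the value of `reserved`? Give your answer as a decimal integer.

`reserved` follows `height` (2 bytes), so it starts at byte offset 2 and occupies 2 bytes.
Bytes at offsets 2..3: AE 83.
In big-endian order the high byte comes first in memory.
The bytes are already most-significant first: 0xAE83.
0xAE83 = 44675.

44675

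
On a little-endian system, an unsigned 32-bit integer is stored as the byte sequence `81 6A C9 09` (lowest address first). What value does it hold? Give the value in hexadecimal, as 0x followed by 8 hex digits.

Little-endian stores the least-significant byte at the lowest address.
Reassemble most-significant byte first: 09 C9 6A 81 → 0x09C96A81.

0x09C96A81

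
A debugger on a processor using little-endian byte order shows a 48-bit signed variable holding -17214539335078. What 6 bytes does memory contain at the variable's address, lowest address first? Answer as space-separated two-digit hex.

5A 7A 7F ED 57 F0

Two's complement of -17214539335078 in 48 bits: 17214539335078 = 0x0FA8128085A6; invert → 0xF057ED7F7A59; add 1 → 0xF057ED7F7A5A.
Split into bytes (most-significant first): F0 57 ED 7F 7A 5A.
Little-endian stores the least-significant byte at the lowest address.
So at ascending addresses the bytes are 5A 7A 7F ED 57 F0.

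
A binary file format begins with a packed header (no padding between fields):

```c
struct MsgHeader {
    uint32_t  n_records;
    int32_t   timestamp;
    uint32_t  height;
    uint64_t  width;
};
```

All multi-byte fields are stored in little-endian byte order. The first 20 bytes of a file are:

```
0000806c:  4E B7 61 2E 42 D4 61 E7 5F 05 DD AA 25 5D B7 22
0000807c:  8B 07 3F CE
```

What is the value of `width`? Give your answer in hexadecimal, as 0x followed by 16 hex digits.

0xCE3F078B22B75D25

`width` follows `n_records` (4 B), `timestamp` (4 B), `height` (4 B), so it starts at offset 4 + 4 + 4 = 12 and occupies 8 bytes.
Bytes at offsets 12..19: 25 5D B7 22 8B 07 3F CE.
In little-endian order the low byte comes first in memory.
Reassemble most-significant byte first: CE 3F 07 8B 22 B7 5D 25 → 0xCE3F078B22B75D25.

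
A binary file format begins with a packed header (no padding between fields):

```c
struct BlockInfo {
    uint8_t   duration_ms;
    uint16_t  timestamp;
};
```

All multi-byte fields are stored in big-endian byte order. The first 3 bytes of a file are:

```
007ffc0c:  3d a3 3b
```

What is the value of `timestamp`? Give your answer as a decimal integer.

`timestamp` follows `duration_ms` (1 byte), so it starts at byte offset 1 and occupies 2 bytes.
Bytes at offsets 1..2: A3 3B.
Big-endian: lowest address holds the most-significant byte.
The bytes are already most-significant first: 0xA33B.
0xA33B = 41787.

41787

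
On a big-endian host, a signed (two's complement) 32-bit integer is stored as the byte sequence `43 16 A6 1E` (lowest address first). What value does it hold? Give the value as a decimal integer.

1125557790

Big-endian: lowest address holds the most-significant byte.
The bytes are already most-significant first: 0x4316A61E.
0x4316A61E = 1125557790.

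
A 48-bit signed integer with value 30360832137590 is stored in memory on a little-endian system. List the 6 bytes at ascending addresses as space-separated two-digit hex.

76 59 9D EE 9C 1B

30360832137590 in hexadecimal, padded to 48 bits, is 0x1B9CEE9D5976.
Split into bytes (most-significant first): 1B 9C EE 9D 59 76.
Little-endian stores the least-significant byte at the lowest address.
So at ascending addresses the bytes are 76 59 9D EE 9C 1B.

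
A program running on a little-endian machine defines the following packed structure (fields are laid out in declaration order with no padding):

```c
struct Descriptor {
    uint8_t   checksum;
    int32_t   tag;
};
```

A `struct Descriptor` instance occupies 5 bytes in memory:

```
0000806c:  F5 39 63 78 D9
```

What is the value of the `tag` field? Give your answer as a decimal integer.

`tag` follows `checksum` (1 byte), so it starts at byte offset 1 and occupies 4 bytes.
Bytes at offsets 1..4: 39 63 78 D9.
Little-endian: lowest address holds the least-significant byte.
Reassemble most-significant byte first: D9 78 63 39 → 0xD9786339.
Top bit is set, so as a signed 32-bit value this is 0xD9786339 − 2^32 = -646421703.

-646421703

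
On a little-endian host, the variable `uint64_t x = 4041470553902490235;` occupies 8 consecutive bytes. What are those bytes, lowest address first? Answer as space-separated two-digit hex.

7B 22 8F 5F 0E 30 16 38

4041470553902490235 in hexadecimal, padded to 64 bits, is 0x3816300E5F8F227B.
Split into bytes (most-significant first): 38 16 30 0E 5F 8F 22 7B.
In little-endian order the low byte comes first in memory.
So at ascending addresses the bytes are 7B 22 8F 5F 0E 30 16 38.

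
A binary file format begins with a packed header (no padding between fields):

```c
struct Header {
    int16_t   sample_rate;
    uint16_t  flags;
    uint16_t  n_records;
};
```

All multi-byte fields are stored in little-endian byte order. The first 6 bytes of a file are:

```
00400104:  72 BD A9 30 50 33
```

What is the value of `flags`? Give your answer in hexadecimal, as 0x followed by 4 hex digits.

0x30A9

`flags` follows `sample_rate` (2 bytes), so it starts at byte offset 2 and occupies 2 bytes.
Bytes at offsets 2..3: A9 30.
Little-endian: lowest address holds the least-significant byte.
Reassemble most-significant byte first: 30 A9 → 0x30A9.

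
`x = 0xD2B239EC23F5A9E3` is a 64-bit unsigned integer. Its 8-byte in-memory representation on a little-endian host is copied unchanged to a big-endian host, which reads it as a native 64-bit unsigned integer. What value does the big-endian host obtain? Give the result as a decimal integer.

16404912652309607122

Stored little-endian, the bytes at ascending addresses are E3 A9 F5 23 EC 39 B2 D2.
Read back as big-endian, the last byte is least significant, giving 0xE3A9F523EC39B2D2.
0xE3A9F523EC39B2D2 = 16404912652309607122.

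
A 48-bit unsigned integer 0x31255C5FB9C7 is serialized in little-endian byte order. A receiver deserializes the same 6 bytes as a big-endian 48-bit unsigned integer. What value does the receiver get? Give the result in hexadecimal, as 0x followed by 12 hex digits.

Stored little-endian, the bytes at ascending addresses are C7 B9 5F 5C 25 31.
Read back as big-endian, the last byte is least significant, giving 0xC7B95F5C2531.

0xC7B95F5C2531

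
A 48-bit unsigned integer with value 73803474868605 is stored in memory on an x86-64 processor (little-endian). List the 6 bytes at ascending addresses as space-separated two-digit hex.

7D 19 E7 B5 1F 43

73803474868605 in hexadecimal, padded to 48 bits, is 0x431FB5E7197D.
Split into bytes (most-significant first): 43 1F B5 E7 19 7D.
Little-endian stores the least-significant byte at the lowest address.
So at ascending addresses the bytes are 7D 19 E7 B5 1F 43.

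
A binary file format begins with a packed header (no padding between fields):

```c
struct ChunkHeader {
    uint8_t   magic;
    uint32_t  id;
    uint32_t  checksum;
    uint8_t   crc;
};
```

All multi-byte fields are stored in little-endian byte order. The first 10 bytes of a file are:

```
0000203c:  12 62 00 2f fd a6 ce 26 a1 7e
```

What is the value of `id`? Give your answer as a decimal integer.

4247715938

`id` follows `magic` (1 byte), so it starts at byte offset 1 and occupies 4 bytes.
Bytes at offsets 1..4: 62 00 2F FD.
Little-endian stores the least-significant byte at the lowest address.
Reassemble most-significant byte first: FD 2F 00 62 → 0xFD2F0062.
0xFD2F0062 = 4247715938.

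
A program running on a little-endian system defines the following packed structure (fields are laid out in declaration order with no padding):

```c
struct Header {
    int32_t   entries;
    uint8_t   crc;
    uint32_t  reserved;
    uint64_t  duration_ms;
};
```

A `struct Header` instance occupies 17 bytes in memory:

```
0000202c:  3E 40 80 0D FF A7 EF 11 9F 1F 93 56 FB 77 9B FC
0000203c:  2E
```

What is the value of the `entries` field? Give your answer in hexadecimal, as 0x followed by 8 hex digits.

0x0D80403E

`entries` is the first field, at byte offset 0, occupying 4 bytes.
Bytes at offsets 0..3: 3E 40 80 0D.
In little-endian order the low byte comes first in memory.
Reassemble most-significant byte first: 0D 80 40 3E → 0x0D80403E.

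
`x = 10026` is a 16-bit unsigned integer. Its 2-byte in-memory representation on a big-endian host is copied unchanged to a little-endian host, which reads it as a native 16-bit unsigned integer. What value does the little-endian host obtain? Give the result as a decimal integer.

10791

10026 in 16-bit hexadecimal is 0x272A.
Stored big-endian, the bytes at ascending addresses are 27 2A.
Read back as little-endian, the first byte is least significant, giving 0x2A27.
0x2A27 = 10791.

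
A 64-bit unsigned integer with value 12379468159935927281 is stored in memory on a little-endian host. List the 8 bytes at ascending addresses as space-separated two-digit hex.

F1 53 3D C5 B3 B4 CC AB

12379468159935927281 in hexadecimal, padded to 64 bits, is 0xABCCB4B3C53D53F1.
Split into bytes (most-significant first): AB CC B4 B3 C5 3D 53 F1.
In little-endian order the low byte comes first in memory.
So at ascending addresses the bytes are F1 53 3D C5 B3 B4 CC AB.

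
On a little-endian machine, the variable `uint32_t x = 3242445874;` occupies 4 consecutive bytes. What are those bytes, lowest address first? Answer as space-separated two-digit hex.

32 CC 43 C1

3242445874 in hexadecimal, padded to 32 bits, is 0xC143CC32.
Split into bytes (most-significant first): C1 43 CC 32.
Little-endian stores the least-significant byte at the lowest address.
So at ascending addresses the bytes are 32 CC 43 C1.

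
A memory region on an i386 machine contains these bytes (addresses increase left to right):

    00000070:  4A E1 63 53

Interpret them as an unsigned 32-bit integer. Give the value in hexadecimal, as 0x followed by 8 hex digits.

Little-endian stores the least-significant byte at the lowest address.
Reassemble most-significant byte first: 53 63 E1 4A → 0x5363E14A.

0x5363E14A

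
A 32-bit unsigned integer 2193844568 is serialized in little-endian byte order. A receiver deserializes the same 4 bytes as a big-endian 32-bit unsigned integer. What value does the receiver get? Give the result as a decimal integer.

1483326338

2193844568 in 32-bit hexadecimal is 0x82C36958.
Stored little-endian, the bytes at ascending addresses are 58 69 C3 82.
Read back as big-endian, the last byte is least significant, giving 0x5869C382.
0x5869C382 = 1483326338.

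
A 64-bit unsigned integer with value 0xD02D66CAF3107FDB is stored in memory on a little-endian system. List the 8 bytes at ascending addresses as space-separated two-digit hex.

Split into bytes (most-significant first): D0 2D 66 CA F3 10 7F DB.
Little-endian: lowest address holds the least-significant byte.
So at ascending addresses the bytes are DB 7F 10 F3 CA 66 2D D0.

DB 7F 10 F3 CA 66 2D D0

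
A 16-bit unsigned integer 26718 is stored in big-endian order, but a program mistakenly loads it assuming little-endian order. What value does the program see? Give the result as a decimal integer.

26718 in 16-bit hexadecimal is 0x685E.
Stored big-endian, the bytes at ascending addresses are 68 5E.
Read back as little-endian, the first byte is least significant, giving 0x5E68.
0x5E68 = 24168.

24168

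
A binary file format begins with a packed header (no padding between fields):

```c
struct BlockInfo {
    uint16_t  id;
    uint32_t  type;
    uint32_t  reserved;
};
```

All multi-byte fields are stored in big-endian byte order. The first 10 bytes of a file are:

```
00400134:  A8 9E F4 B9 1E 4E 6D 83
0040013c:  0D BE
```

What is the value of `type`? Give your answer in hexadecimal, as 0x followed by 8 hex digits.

0xF4B91E4E

`type` follows `id` (2 bytes), so it starts at byte offset 2 and occupies 4 bytes.
Bytes at offsets 2..5: F4 B9 1E 4E.
In big-endian order the high byte comes first in memory.
The bytes are already most-significant first: 0xF4B91E4E.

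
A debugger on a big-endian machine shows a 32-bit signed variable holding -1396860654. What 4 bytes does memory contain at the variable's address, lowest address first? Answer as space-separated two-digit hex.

AC BD 99 12

Two's complement of -1396860654 in 32 bits: 1396860654 = 0x534266EE; invert → 0xACBD9911; add 1 → 0xACBD9912.
Split into bytes (most-significant first): AC BD 99 12.
In big-endian order the high byte comes first in memory.
So the memory order matches the most-significant-first order: AC BD 99 12.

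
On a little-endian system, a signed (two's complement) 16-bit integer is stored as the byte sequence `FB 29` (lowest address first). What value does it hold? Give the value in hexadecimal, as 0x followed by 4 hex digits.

In little-endian order the low byte comes first in memory.
Reassemble most-significant byte first: 29 FB → 0x29FB.

0x29FB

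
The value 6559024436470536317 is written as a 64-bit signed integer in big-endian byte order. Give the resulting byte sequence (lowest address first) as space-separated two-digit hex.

5B 06 55 F9 48 EE D8 7D

6559024436470536317 in hexadecimal, padded to 64 bits, is 0x5B0655F948EED87D.
Split into bytes (most-significant first): 5B 06 55 F9 48 EE D8 7D.
Big-endian: lowest address holds the most-significant byte.
So the memory order matches the most-significant-first order: 5B 06 55 F9 48 EE D8 7D.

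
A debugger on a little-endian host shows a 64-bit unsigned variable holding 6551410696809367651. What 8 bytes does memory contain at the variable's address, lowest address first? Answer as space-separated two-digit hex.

6551410696809367651 in hexadecimal, padded to 64 bits, is 0x5AEB495161044863.
Split into bytes (most-significant first): 5A EB 49 51 61 04 48 63.
In little-endian order the low byte comes first in memory.
So at ascending addresses the bytes are 63 48 04 61 51 49 EB 5A.

63 48 04 61 51 49 EB 5A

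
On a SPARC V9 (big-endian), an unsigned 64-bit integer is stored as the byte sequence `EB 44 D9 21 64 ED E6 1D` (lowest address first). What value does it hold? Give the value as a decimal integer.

Big-endian: lowest address holds the most-significant byte.
The bytes are already most-significant first: 0xEB44D92164EDE61D.
0xEB44D92164EDE61D = 16952913634779850269.

16952913634779850269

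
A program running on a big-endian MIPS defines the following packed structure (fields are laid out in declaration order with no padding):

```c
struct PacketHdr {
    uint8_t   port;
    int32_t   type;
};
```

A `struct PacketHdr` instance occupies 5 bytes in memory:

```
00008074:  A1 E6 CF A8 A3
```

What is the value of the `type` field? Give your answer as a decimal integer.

-422598493

`type` follows `port` (1 byte), so it starts at byte offset 1 and occupies 4 bytes.
Bytes at offsets 1..4: E6 CF A8 A3.
Big-endian: lowest address holds the most-significant byte.
The bytes are already most-significant first: 0xE6CFA8A3.
Top bit is set, so as a signed 32-bit value this is 0xE6CFA8A3 − 2^32 = -422598493.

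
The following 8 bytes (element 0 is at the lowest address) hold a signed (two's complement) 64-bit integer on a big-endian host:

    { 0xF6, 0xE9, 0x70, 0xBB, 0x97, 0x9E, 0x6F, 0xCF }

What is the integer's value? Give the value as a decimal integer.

-654868319800758321

Big-endian stores the most-significant byte at the lowest address.
The bytes are already most-significant first: 0xF6E970BB979E6FCF.
Top bit is set, so as a signed 64-bit value this is 0xF6E970BB979E6FCF − 2^64 = -654868319800758321.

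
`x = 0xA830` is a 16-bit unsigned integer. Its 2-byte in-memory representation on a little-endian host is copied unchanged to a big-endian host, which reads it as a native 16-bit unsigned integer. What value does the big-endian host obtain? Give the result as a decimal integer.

12456

Stored little-endian, the bytes at ascending addresses are 30 A8.
Read back as big-endian, the last byte is least significant, giving 0x30A8.
0x30A8 = 12456.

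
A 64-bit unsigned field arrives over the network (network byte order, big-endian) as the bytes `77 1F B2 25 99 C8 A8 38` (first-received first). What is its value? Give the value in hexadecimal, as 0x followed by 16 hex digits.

Big-endian: lowest address holds the most-significant byte.
The bytes are already most-significant first: 0x771FB22599C8A838.

0x771FB22599C8A838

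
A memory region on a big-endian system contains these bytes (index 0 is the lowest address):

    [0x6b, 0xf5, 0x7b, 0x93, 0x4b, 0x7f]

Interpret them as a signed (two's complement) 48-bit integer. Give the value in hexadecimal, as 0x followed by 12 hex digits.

Big-endian: lowest address holds the most-significant byte.
The bytes are already most-significant first: 0x6BF57B934B7F.

0x6BF57B934B7F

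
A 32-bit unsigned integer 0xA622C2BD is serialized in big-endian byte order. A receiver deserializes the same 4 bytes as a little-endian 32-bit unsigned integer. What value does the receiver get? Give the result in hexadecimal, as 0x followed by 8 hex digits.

Stored big-endian, the bytes at ascending addresses are A6 22 C2 BD.
Read back as little-endian, the first byte is least significant, giving 0xBDC222A6.

0xBDC222A6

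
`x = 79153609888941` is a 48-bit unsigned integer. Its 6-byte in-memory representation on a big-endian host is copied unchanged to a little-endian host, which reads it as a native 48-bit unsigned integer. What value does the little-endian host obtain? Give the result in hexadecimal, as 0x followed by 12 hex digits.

0xADD4CC62FD47

79153609888941 in 48-bit hexadecimal is 0x47FD62CCD4AD.
Stored big-endian, the bytes at ascending addresses are 47 FD 62 CC D4 AD.
Read back as little-endian, the first byte is least significant, giving 0xADD4CC62FD47.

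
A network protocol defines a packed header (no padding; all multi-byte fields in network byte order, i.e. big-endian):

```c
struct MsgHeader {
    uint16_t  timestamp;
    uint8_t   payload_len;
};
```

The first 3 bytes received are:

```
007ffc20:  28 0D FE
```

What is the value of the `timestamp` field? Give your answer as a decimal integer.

`timestamp` is the first field, at byte offset 0, occupying 2 bytes.
Bytes at offsets 0..1: 28 0D.
In big-endian order the high byte comes first in memory.
The bytes are already most-significant first: 0x280D.
0x280D = 10253.

10253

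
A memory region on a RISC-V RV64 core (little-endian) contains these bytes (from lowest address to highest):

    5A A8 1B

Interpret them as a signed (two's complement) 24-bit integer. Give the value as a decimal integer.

In little-endian order the low byte comes first in memory.
Reassemble most-significant byte first: 1B A8 5A → 0x1BA85A.
0x1BA85A = 1812570.

1812570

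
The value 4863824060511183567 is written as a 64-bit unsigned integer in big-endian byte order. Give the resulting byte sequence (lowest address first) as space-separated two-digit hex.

43 7F C6 36 A0 C4 62 CF

4863824060511183567 in hexadecimal, padded to 64 bits, is 0x437FC636A0C462CF.
Split into bytes (most-significant first): 43 7F C6 36 A0 C4 62 CF.
Big-endian stores the most-significant byte at the lowest address.
So the memory order matches the most-significant-first order: 43 7F C6 36 A0 C4 62 CF.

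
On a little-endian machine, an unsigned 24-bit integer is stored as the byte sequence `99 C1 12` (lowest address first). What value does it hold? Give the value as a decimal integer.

In little-endian order the low byte comes first in memory.
Reassemble most-significant byte first: 12 C1 99 → 0x12C199.
0x12C199 = 1229209.

1229209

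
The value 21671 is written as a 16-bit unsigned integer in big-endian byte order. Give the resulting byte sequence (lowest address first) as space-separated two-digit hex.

54 A7

21671 in hexadecimal, padded to 16 bits, is 0x54A7.
Split into bytes (most-significant first): 54 A7.
Big-endian: lowest address holds the most-significant byte.
So the memory order matches the most-significant-first order: 54 A7.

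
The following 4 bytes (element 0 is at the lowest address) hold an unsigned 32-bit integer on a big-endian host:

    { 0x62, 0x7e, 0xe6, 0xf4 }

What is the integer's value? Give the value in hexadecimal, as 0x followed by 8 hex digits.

In big-endian order the high byte comes first in memory.
The bytes are already most-significant first: 0x627EE6F4.

0x627EE6F4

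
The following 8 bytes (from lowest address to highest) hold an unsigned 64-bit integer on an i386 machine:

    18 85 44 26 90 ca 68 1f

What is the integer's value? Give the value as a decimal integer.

Little-endian: lowest address holds the least-significant byte.
Reassemble most-significant byte first: 1F 68 CA 90 26 44 85 18 → 0x1F68CA9026448518.
0x1F68CA9026448518 = 2263281533219800344.

2263281533219800344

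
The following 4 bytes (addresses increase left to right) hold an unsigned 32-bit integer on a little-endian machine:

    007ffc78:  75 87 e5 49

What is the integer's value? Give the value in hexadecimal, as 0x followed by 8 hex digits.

0x49E58775

Little-endian: lowest address holds the least-significant byte.
Reassemble most-significant byte first: 49 E5 87 75 → 0x49E58775.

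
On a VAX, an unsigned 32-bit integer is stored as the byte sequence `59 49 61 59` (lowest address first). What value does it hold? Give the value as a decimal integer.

1499547993

In little-endian order the low byte comes first in memory.
Reassemble most-significant byte first: 59 61 49 59 → 0x59614959.
0x59614959 = 1499547993.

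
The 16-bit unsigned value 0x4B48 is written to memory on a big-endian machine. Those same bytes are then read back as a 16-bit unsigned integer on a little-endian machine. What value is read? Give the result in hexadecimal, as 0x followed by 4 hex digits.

0x484B

Stored big-endian, the bytes at ascending addresses are 4B 48.
Read back as little-endian, the first byte is least significant, giving 0x484B.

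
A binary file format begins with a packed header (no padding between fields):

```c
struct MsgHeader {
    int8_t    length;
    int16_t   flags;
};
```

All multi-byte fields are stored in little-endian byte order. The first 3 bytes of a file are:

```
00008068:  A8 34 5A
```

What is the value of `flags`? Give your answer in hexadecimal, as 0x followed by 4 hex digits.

0x5A34

`flags` follows `length` (1 byte), so it starts at byte offset 1 and occupies 2 bytes.
Bytes at offsets 1..2: 34 5A.
In little-endian order the low byte comes first in memory.
Reassemble most-significant byte first: 5A 34 → 0x5A34.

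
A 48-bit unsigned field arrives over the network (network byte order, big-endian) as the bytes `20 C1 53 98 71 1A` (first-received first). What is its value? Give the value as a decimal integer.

36014703276314

Big-endian: lowest address holds the most-significant byte.
The bytes are already most-significant first: 0x20C15398711A.
0x20C15398711A = 36014703276314.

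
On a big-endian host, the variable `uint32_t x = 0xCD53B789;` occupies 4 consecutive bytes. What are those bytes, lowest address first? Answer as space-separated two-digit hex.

Split into bytes (most-significant first): CD 53 B7 89.
Big-endian stores the most-significant byte at the lowest address.
So the memory order matches the most-significant-first order: CD 53 B7 89.

CD 53 B7 89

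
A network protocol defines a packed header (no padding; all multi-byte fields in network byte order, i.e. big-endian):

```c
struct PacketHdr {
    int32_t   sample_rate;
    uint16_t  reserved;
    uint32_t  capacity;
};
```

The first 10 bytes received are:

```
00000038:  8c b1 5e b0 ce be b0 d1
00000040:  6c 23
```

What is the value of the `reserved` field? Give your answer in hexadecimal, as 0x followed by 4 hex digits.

0xCEBE

`reserved` follows `sample_rate` (4 bytes), so it starts at byte offset 4 and occupies 2 bytes.
Bytes at offsets 4..5: CE BE.
Big-endian stores the most-significant byte at the lowest address.
The bytes are already most-significant first: 0xCEBE.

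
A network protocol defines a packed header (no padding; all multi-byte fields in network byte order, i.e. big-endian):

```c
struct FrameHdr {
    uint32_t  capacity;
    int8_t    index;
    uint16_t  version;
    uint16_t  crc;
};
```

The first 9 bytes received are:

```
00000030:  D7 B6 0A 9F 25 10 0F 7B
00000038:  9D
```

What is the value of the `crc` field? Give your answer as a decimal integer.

`crc` follows `capacity` (4 B), `index` (1 B), `version` (2 B), so it starts at offset 4 + 1 + 2 = 7 and occupies 2 bytes.
Bytes at offsets 7..8: 7B 9D.
Big-endian stores the most-significant byte at the lowest address.
The bytes are already most-significant first: 0x7B9D.
0x7B9D = 31645.

31645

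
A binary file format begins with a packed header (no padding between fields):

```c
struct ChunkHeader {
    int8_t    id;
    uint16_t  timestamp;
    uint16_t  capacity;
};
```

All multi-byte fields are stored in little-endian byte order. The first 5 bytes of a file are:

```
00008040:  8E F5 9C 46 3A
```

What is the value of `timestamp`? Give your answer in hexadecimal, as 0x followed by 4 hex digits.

0x9CF5

`timestamp` follows `id` (1 byte), so it starts at byte offset 1 and occupies 2 bytes.
Bytes at offsets 1..2: F5 9C.
In little-endian order the low byte comes first in memory.
Reassemble most-significant byte first: 9C F5 → 0x9CF5.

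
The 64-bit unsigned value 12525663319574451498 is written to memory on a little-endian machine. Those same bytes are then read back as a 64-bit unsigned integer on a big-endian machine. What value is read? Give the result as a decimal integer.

3032436453991306413

12525663319574451498 in 64-bit hexadecimal is 0xADD4186CE360152A.
Stored little-endian, the bytes at ascending addresses are 2A 15 60 E3 6C 18 D4 AD.
Read back as big-endian, the last byte is least significant, giving 0x2A1560E36C18D4AD.
0x2A1560E36C18D4AD = 3032436453991306413.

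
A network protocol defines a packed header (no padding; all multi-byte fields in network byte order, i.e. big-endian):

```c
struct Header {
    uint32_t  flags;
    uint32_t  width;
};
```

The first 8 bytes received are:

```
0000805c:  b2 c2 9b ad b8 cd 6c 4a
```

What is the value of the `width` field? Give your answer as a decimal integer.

`width` follows `flags` (4 bytes), so it starts at byte offset 4 and occupies 4 bytes.
Bytes at offsets 4..7: B8 CD 6C 4A.
Big-endian stores the most-significant byte at the lowest address.
The bytes are already most-significant first: 0xB8CD6C4A.
0xB8CD6C4A = 3100470346.

3100470346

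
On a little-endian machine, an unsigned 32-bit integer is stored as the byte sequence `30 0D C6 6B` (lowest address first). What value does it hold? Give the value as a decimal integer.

Little-endian stores the least-significant byte at the lowest address.
Reassemble most-significant byte first: 6B C6 0D 30 → 0x6BC60D30.
0x6BC60D30 = 1808141616.

1808141616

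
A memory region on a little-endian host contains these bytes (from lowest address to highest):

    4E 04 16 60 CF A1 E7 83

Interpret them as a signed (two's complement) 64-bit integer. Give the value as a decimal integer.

-8942000623078472626

Little-endian stores the least-significant byte at the lowest address.
Reassemble most-significant byte first: 83 E7 A1 CF 60 16 04 4E → 0x83E7A1CF6016044E.
Top bit is set, so as a signed 64-bit value this is 0x83E7A1CF6016044E − 2^64 = -8942000623078472626.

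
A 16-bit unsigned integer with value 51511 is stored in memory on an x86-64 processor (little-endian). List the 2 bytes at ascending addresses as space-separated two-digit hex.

37 C9

51511 in hexadecimal, padded to 16 bits, is 0xC937.
Split into bytes (most-significant first): C9 37.
Little-endian stores the least-significant byte at the lowest address.
So at ascending addresses the bytes are 37 C9.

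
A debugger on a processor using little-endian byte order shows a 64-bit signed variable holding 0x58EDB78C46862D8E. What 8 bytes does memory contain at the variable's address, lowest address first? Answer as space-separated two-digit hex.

8E 2D 86 46 8C B7 ED 58

Split into bytes (most-significant first): 58 ED B7 8C 46 86 2D 8E.
Little-endian: lowest address holds the least-significant byte.
So at ascending addresses the bytes are 8E 2D 86 46 8C B7 ED 58.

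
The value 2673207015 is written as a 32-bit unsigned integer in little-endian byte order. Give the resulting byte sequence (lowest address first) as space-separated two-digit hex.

E7 E6 55 9F

2673207015 in hexadecimal, padded to 32 bits, is 0x9F55E6E7.
Split into bytes (most-significant first): 9F 55 E6 E7.
In little-endian order the low byte comes first in memory.
So at ascending addresses the bytes are E7 E6 55 9F.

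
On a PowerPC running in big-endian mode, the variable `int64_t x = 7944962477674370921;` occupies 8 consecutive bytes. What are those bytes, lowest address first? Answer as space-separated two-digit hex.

6E 42 2D 47 7B 96 97 69

7944962477674370921 in hexadecimal, padded to 64 bits, is 0x6E422D477B969769.
Split into bytes (most-significant first): 6E 42 2D 47 7B 96 97 69.
Big-endian: lowest address holds the most-significant byte.
So the memory order matches the most-significant-first order: 6E 42 2D 47 7B 96 97 69.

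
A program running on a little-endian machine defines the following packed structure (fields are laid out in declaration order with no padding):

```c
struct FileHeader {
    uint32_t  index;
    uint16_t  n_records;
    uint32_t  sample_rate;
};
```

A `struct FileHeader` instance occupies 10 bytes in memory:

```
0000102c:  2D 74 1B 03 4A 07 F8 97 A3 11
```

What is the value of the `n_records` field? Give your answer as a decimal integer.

1866

`n_records` follows `index` (4 bytes), so it starts at byte offset 4 and occupies 2 bytes.
Bytes at offsets 4..5: 4A 07.
In little-endian order the low byte comes first in memory.
Reassemble most-significant byte first: 07 4A → 0x074A.
0x074A = 1866.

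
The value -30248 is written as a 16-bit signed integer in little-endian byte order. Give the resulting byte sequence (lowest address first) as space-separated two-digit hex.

D8 89

Two's complement of -30248 in 16 bits: 30248 = 0x7628; invert → 0x89D7; add 1 → 0x89D8.
Split into bytes (most-significant first): 89 D8.
Little-endian: lowest address holds the least-significant byte.
So at ascending addresses the bytes are D8 89.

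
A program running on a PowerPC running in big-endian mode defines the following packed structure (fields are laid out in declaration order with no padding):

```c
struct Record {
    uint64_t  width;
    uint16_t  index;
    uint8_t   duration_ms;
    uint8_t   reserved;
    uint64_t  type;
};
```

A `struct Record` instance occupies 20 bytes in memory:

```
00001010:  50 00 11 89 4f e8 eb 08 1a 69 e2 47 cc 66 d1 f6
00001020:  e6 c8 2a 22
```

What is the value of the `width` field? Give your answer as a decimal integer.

`width` is the first field, at byte offset 0, occupying 8 bytes.
Bytes at offsets 0..7: 50 00 11 89 4F E8 EB 08.
Big-endian: lowest address holds the most-significant byte.
The bytes are already most-significant first: 0x500011894FE8EB08.
0x500011894FE8EB08 = 5764626804483091208.

5764626804483091208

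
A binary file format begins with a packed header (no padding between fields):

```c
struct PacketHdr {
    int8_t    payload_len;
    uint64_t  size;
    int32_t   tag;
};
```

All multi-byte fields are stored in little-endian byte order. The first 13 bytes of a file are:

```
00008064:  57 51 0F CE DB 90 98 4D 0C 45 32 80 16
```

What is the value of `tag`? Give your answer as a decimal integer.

`tag` follows `payload_len` (1 B), `size` (8 B), so it starts at offset 1 + 8 = 9 and occupies 4 bytes.
Bytes at offsets 9..12: 45 32 80 16.
Little-endian stores the least-significant byte at the lowest address.
Reassemble most-significant byte first: 16 80 32 45 → 0x16803245.
0x16803245 = 377500229.

377500229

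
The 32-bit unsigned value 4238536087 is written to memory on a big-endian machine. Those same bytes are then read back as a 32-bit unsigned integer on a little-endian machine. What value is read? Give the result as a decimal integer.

2548933372

4238536087 in 32-bit hexadecimal is 0xFCA2ED97.
Stored big-endian, the bytes at ascending addresses are FC A2 ED 97.
Read back as little-endian, the first byte is least significant, giving 0x97EDA2FC.
0x97EDA2FC = 2548933372.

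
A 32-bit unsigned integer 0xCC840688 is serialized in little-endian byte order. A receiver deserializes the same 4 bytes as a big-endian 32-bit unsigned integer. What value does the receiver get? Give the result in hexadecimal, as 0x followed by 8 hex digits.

Stored little-endian, the bytes at ascending addresses are 88 06 84 CC.
Read back as big-endian, the last byte is least significant, giving 0x880684CC.

0x880684CC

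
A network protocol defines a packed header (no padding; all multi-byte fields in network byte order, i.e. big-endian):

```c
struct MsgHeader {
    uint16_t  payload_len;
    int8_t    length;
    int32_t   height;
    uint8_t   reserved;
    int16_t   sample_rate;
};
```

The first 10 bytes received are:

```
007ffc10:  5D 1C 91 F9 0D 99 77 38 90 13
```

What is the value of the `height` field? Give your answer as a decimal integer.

`height` follows `payload_len` (2 B), `length` (1 B), so it starts at offset 2 + 1 = 3 and occupies 4 bytes.
Bytes at offsets 3..6: F9 0D 99 77.
In big-endian order the high byte comes first in memory.
The bytes are already most-significant first: 0xF90D9977.
Top bit is set, so as a signed 32-bit value this is 0xF90D9977 − 2^32 = -116549257.

-116549257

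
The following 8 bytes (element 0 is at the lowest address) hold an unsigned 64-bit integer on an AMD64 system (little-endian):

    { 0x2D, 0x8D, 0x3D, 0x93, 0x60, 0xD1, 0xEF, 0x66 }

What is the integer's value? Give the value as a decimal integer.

Little-endian stores the least-significant byte at the lowest address.
Reassemble most-significant byte first: 66 EF D1 60 93 3D 8D 2D → 0x66EFD160933D8D2D.
0x66EFD160933D8D2D = 7417377324019846445.

7417377324019846445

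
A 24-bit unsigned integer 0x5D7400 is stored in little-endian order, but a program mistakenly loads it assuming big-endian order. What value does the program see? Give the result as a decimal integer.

29789

Stored little-endian, the bytes at ascending addresses are 00 74 5D.
Read back as big-endian, the last byte is least significant, giving 0x00745D.
0x00745D = 29789.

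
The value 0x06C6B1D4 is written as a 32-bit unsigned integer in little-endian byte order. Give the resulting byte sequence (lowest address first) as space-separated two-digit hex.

Split into bytes (most-significant first): 06 C6 B1 D4.
Little-endian: lowest address holds the least-significant byte.
So at ascending addresses the bytes are D4 B1 C6 06.

D4 B1 C6 06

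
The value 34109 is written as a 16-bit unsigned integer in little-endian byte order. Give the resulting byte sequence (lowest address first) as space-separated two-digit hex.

34109 in hexadecimal, padded to 16 bits, is 0x853D.
Split into bytes (most-significant first): 85 3D.
In little-endian order the low byte comes first in memory.
So at ascending addresses the bytes are 3D 85.

3D 85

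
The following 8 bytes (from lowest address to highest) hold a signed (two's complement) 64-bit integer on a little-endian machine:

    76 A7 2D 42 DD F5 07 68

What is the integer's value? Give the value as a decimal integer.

7496230435428345718

In little-endian order the low byte comes first in memory.
Reassemble most-significant byte first: 68 07 F5 DD 42 2D A7 76 → 0x6807F5DD422DA776.
0x6807F5DD422DA776 = 7496230435428345718.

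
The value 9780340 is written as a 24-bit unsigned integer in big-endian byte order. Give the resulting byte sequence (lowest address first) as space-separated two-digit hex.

95 3C 74

9780340 in hexadecimal, padded to 24 bits, is 0x953C74.
Split into bytes (most-significant first): 95 3C 74.
Big-endian: lowest address holds the most-significant byte.
So the memory order matches the most-significant-first order: 95 3C 74.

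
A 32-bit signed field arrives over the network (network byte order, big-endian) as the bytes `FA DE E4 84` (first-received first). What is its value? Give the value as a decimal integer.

Big-endian stores the most-significant byte at the lowest address.
The bytes are already most-significant first: 0xFADEE484.
Top bit is set, so as a signed 32-bit value this is 0xFADEE484 − 2^32 = -86055804.

-86055804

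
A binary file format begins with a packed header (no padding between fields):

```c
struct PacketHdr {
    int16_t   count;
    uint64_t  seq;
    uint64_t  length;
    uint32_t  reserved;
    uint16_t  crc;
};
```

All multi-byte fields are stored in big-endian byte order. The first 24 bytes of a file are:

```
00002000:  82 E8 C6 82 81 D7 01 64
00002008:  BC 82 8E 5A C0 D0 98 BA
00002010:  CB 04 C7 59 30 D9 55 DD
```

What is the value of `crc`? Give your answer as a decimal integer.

21981

`crc` follows `count` (2 B), `seq` (8 B), `length` (8 B), `reserved` (4 B), so it starts at offset 2 + 8 + 8 + 4 = 22 and occupies 2 bytes.
Bytes at offsets 22..23: 55 DD.
Big-endian: lowest address holds the most-significant byte.
The bytes are already most-significant first: 0x55DD.
0x55DD = 21981.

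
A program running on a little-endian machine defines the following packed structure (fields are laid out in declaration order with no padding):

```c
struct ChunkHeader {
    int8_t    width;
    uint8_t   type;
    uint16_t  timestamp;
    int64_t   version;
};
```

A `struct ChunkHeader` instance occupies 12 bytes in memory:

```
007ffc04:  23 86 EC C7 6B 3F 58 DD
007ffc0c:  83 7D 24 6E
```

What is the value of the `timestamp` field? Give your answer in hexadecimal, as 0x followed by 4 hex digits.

`timestamp` follows `width` (1 B), `type` (1 B), so it starts at offset 1 + 1 = 2 and occupies 2 bytes.
Bytes at offsets 2..3: EC C7.
Little-endian: lowest address holds the least-significant byte.
Reassemble most-significant byte first: C7 EC → 0xC7EC.

0xC7EC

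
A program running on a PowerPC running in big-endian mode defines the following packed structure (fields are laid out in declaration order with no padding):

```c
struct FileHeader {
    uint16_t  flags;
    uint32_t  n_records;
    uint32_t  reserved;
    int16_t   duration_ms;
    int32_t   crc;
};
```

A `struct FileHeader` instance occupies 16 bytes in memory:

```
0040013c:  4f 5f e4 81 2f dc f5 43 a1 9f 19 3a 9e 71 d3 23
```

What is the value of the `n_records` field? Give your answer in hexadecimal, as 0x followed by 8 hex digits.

`n_records` follows `flags` (2 bytes), so it starts at byte offset 2 and occupies 4 bytes.
Bytes at offsets 2..5: E4 81 2F DC.
Big-endian: lowest address holds the most-significant byte.
The bytes are already most-significant first: 0xE4812FDC.

0xE4812FDC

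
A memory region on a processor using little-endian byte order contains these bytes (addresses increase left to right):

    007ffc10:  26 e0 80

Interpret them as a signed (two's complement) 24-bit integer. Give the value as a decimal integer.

-8331226

In little-endian order the low byte comes first in memory.
Reassemble most-significant byte first: 80 E0 26 → 0x80E026.
Top bit is set, so as a signed 24-bit value this is 0x80E026 − 2^24 = -8331226.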